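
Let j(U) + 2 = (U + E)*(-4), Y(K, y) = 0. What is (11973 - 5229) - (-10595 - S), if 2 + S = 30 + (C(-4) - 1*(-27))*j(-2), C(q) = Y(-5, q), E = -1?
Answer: 17637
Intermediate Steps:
C(q) = 0
j(U) = 2 - 4*U (j(U) = -2 + (U - 1)*(-4) = -2 + (-1 + U)*(-4) = -2 + (4 - 4*U) = 2 - 4*U)
S = 298 (S = -2 + (30 + (0 - 1*(-27))*(2 - 4*(-2))) = -2 + (30 + (0 + 27)*(2 + 8)) = -2 + (30 + 27*10) = -2 + (30 + 270) = -2 + 300 = 298)
(11973 - 5229) - (-10595 - S) = (11973 - 5229) - (-10595 - 1*298) = 6744 - (-10595 - 298) = 6744 - 1*(-10893) = 6744 + 10893 = 17637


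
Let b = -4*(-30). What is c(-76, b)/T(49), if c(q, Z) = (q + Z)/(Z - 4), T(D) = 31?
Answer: 11/899 ≈ 0.012236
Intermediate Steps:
b = 120
c(q, Z) = (Z + q)/(-4 + Z)
c(-76, b)/T(49) = ((120 - 76)/(-4 + 120))/31 = (44/116)*(1/31) = ((1/116)*44)*(1/31) = (11/29)*(1/31) = 11/899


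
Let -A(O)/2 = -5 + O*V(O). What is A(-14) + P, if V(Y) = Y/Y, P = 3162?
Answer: 3200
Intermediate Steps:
V(Y) = 1
A(O) = 10 - 2*O (A(O) = -2*(-5 + O*1) = -2*(-5 + O) = 10 - 2*O)
A(-14) + P = (10 - 2*(-14)) + 3162 = (10 + 28) + 3162 = 38 + 3162 = 3200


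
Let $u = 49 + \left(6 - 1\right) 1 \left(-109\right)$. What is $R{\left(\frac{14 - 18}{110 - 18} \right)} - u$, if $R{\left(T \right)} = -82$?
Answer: $414$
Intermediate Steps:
$u = -496$ ($u = 49 + 5 \cdot 1 \left(-109\right) = 49 + 5 \left(-109\right) = 49 - 545 = -496$)
$R{\left(\frac{14 - 18}{110 - 18} \right)} - u = -82 - -496 = -82 + 496 = 414$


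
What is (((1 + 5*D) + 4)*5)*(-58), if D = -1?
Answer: 0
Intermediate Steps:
(((1 + 5*D) + 4)*5)*(-58) = (((1 + 5*(-1)) + 4)*5)*(-58) = (((1 - 5) + 4)*5)*(-58) = ((-4 + 4)*5)*(-58) = (0*5)*(-58) = 0*(-58) = 0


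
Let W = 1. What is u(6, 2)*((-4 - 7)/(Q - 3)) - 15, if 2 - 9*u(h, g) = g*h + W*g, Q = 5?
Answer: -23/3 ≈ -7.6667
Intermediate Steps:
u(h, g) = 2/9 - g/9 - g*h/9 (u(h, g) = 2/9 - (g*h + 1*g)/9 = 2/9 - (g*h + g)/9 = 2/9 - (g + g*h)/9 = 2/9 + (-g/9 - g*h/9) = 2/9 - g/9 - g*h/9)
u(6, 2)*((-4 - 7)/(Q - 3)) - 15 = (2/9 - ⅑*2 - ⅑*2*6)*((-4 - 7)/(5 - 3)) - 15 = (2/9 - 2/9 - 4/3)*(-11/2) - 15 = -(-44)/(3*2) - 15 = -4/3*(-11/2) - 15 = 22/3 - 15 = -23/3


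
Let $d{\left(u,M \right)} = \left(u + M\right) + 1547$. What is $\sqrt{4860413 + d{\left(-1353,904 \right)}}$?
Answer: $\sqrt{4861511} \approx 2204.9$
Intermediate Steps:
$d{\left(u,M \right)} = 1547 + M + u$ ($d{\left(u,M \right)} = \left(M + u\right) + 1547 = 1547 + M + u$)
$\sqrt{4860413 + d{\left(-1353,904 \right)}} = \sqrt{4860413 + \left(1547 + 904 - 1353\right)} = \sqrt{4860413 + 1098} = \sqrt{4861511}$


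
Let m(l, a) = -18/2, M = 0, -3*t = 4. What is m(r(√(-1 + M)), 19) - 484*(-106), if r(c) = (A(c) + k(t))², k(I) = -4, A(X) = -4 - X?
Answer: 51295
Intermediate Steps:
t = -4/3 (t = -⅓*4 = -4/3 ≈ -1.3333)
r(c) = (-8 - c)² (r(c) = ((-4 - c) - 4)² = (-8 - c)²)
m(l, a) = -9 (m(l, a) = -18*½ = -9)
m(r(√(-1 + M)), 19) - 484*(-106) = -9 - 484*(-106) = -9 + 51304 = 51295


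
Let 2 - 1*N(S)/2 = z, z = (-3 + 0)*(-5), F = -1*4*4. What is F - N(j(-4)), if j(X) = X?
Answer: 10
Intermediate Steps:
F = -16 (F = -4*4 = -16)
z = 15 (z = -3*(-5) = 15)
N(S) = -26 (N(S) = 4 - 2*15 = 4 - 30 = -26)
F - N(j(-4)) = -16 - 1*(-26) = -16 + 26 = 10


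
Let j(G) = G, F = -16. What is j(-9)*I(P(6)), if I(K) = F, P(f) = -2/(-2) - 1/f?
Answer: 144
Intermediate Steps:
P(f) = 1 - 1/f (P(f) = -2*(-½) - 1/f = 1 - 1/f)
I(K) = -16
j(-9)*I(P(6)) = -9*(-16) = 144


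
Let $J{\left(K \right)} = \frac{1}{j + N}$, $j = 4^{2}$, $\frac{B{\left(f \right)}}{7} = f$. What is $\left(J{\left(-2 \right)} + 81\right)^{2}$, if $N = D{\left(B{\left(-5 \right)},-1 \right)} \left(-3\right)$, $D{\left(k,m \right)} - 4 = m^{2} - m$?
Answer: $\frac{25921}{4} \approx 6480.3$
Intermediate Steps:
$B{\left(f \right)} = 7 f$
$D{\left(k,m \right)} = 4 + m^{2} - m$ ($D{\left(k,m \right)} = 4 + \left(m^{2} - m\right) = 4 + m^{2} - m$)
$j = 16$
$N = -18$ ($N = \left(4 + \left(-1\right)^{2} - -1\right) \left(-3\right) = \left(4 + 1 + 1\right) \left(-3\right) = 6 \left(-3\right) = -18$)
$J{\left(K \right)} = - \frac{1}{2}$ ($J{\left(K \right)} = \frac{1}{16 - 18} = \frac{1}{-2} = - \frac{1}{2}$)
$\left(J{\left(-2 \right)} + 81\right)^{2} = \left(- \frac{1}{2} + 81\right)^{2} = \left(\frac{161}{2}\right)^{2} = \frac{25921}{4}$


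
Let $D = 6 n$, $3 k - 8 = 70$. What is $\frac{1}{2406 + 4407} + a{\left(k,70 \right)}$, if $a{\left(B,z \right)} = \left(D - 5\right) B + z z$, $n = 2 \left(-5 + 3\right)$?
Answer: $\frac{28246699}{6813} \approx 4146.0$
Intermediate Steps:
$n = -4$ ($n = 2 \left(-2\right) = -4$)
$k = 26$ ($k = \frac{8}{3} + \frac{1}{3} \cdot 70 = \frac{8}{3} + \frac{70}{3} = 26$)
$D = -24$ ($D = 6 \left(-4\right) = -24$)
$a{\left(B,z \right)} = z^{2} - 29 B$ ($a{\left(B,z \right)} = \left(-24 - 5\right) B + z z = \left(-24 - 5\right) B + z^{2} = - 29 B + z^{2} = z^{2} - 29 B$)
$\frac{1}{2406 + 4407} + a{\left(k,70 \right)} = \frac{1}{2406 + 4407} + \left(70^{2} - 754\right) = \frac{1}{6813} + \left(4900 - 754\right) = \frac{1}{6813} + 4146 = \frac{28246699}{6813}$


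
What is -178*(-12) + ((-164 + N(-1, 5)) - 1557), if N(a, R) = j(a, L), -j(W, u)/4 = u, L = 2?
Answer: 407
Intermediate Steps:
j(W, u) = -4*u
N(a, R) = -8 (N(a, R) = -4*2 = -8)
-178*(-12) + ((-164 + N(-1, 5)) - 1557) = -178*(-12) + ((-164 - 8) - 1557) = 2136 + (-172 - 1557) = 2136 - 1729 = 407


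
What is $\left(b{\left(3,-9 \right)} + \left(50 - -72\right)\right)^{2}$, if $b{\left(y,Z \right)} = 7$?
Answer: $16641$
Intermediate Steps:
$\left(b{\left(3,-9 \right)} + \left(50 - -72\right)\right)^{2} = \left(7 + \left(50 - -72\right)\right)^{2} = \left(7 + \left(50 + 72\right)\right)^{2} = \left(7 + 122\right)^{2} = 129^{2} = 16641$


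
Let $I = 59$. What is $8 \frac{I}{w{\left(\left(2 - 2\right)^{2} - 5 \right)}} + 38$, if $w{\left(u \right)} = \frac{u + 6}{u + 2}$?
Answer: $-1378$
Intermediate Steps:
$w{\left(u \right)} = \frac{6 + u}{2 + u}$
$8 \frac{I}{w{\left(\left(2 - 2\right)^{2} - 5 \right)}} + 38 = 8 \frac{59}{\frac{1}{2 - \left(5 - \left(2 - 2\right)^{2}\right)} \left(6 - \left(5 - \left(2 - 2\right)^{2}\right)\right)} + 38 = 8 \frac{59}{\frac{1}{2 - \left(5 - 0^{2}\right)} \left(6 - \left(5 - 0^{2}\right)\right)} + 38 = 8 \frac{59}{\frac{1}{2 + \left(0 - 5\right)} \left(6 + \left(0 - 5\right)\right)} + 38 = 8 \frac{59}{\frac{1}{2 - 5} \left(6 - 5\right)} + 38 = 8 \frac{59}{\frac{1}{-3} \cdot 1} + 38 = 8 \frac{59}{\left(- \frac{1}{3}\right) 1} + 38 = 8 \frac{59}{- \frac{1}{3}} + 38 = 8 \cdot 59 \left(-3\right) + 38 = 8 \left(-177\right) + 38 = -1416 + 38 = -1378$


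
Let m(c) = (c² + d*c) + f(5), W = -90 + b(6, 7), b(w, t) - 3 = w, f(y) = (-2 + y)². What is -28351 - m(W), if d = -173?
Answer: -48934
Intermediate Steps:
b(w, t) = 3 + w
W = -81 (W = -90 + (3 + 6) = -90 + 9 = -81)
m(c) = 9 + c² - 173*c (m(c) = (c² - 173*c) + (-2 + 5)² = (c² - 173*c) + 3² = (c² - 173*c) + 9 = 9 + c² - 173*c)
-28351 - m(W) = -28351 - (9 + (-81)² - 173*(-81)) = -28351 - (9 + 6561 + 14013) = -28351 - 1*20583 = -28351 - 20583 = -48934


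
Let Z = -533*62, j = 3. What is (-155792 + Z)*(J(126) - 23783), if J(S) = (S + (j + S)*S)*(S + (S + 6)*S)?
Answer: -51830792067366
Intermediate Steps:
Z = -33046
J(S) = (S + S*(3 + S))*(S + S*(6 + S)) (J(S) = (S + (3 + S)*S)*(S + (S + 6)*S) = (S + S*(3 + S))*(S + (6 + S)*S) = (S + S*(3 + S))*(S + S*(6 + S)))
(-155792 + Z)*(J(126) - 23783) = (-155792 - 33046)*(126**2*(28 + 126**2 + 11*126) - 23783) = -188838*(15876*(28 + 15876 + 1386) - 23783) = -188838*(15876*17290 - 23783) = -188838*(274496040 - 23783) = -188838*274472257 = -51830792067366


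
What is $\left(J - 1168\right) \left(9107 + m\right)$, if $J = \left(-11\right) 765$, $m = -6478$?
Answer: $-25193707$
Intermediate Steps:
$J = -8415$
$\left(J - 1168\right) \left(9107 + m\right) = \left(-8415 - 1168\right) \left(9107 - 6478\right) = \left(-9583\right) 2629 = -25193707$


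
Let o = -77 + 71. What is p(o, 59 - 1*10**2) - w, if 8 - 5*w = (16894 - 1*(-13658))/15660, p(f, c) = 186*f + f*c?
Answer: -5684644/6525 ≈ -871.21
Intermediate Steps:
o = -6
p(f, c) = 186*f + c*f
w = 7894/6525 (w = 8/5 - (16894 - 1*(-13658))/(5*15660) = 8/5 - (16894 + 13658)/(5*15660) = 8/5 - 30552/(5*15660) = 8/5 - 1/5*2546/1305 = 8/5 - 2546/6525 = 7894/6525 ≈ 1.2098)
p(o, 59 - 1*10**2) - w = -6*(186 + (59 - 1*10**2)) - 1*7894/6525 = -6*(186 + (59 - 1*100)) - 7894/6525 = -6*(186 + (59 - 100)) - 7894/6525 = -6*(186 - 41) - 7894/6525 = -6*145 - 7894/6525 = -870 - 7894/6525 = -5684644/6525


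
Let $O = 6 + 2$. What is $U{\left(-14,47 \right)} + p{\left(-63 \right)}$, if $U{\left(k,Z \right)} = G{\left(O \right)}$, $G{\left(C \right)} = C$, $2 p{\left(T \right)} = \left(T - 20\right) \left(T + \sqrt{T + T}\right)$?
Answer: $\frac{5245}{2} - \frac{249 i \sqrt{14}}{2} \approx 2622.5 - 465.84 i$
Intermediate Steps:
$O = 8$
$p{\left(T \right)} = \frac{\left(-20 + T\right) \left(T + \sqrt{2} \sqrt{T}\right)}{2}$ ($p{\left(T \right)} = \frac{\left(T - 20\right) \left(T + \sqrt{T + T}\right)}{2} = \frac{\left(-20 + T\right) \left(T + \sqrt{2 T}\right)}{2} = \frac{\left(-20 + T\right) \left(T + \sqrt{2} \sqrt{T}\right)}{2}$)
$U{\left(k,Z \right)} = 8$
$U{\left(-14,47 \right)} + p{\left(-63 \right)} = 8 + \left(\frac{\left(-63\right)^{2}}{2} - -630 + \frac{\sqrt{2} \left(-63\right)^{\frac{3}{2}}}{2} - 10 \sqrt{2} \sqrt{-63}\right) = 8 + \left(\frac{1}{2} \cdot 3969 + 630 + \frac{\sqrt{2} \left(- 189 i \sqrt{7}\right)}{2} - 10 \sqrt{2} \cdot 3 i \sqrt{7}\right) = 8 + \left(\frac{3969}{2} + 630 - \frac{189 i \sqrt{14}}{2} - 30 i \sqrt{14}\right) = 8 + \left(\frac{5229}{2} - \frac{249 i \sqrt{14}}{2}\right) = \frac{5245}{2} - \frac{249 i \sqrt{14}}{2}$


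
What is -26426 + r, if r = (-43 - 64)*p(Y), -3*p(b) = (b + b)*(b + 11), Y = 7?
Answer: -17438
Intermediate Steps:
p(b) = -2*b*(11 + b)/3 (p(b) = -(b + b)*(b + 11)/3 = -2*b*(11 + b)/3)
r = 8988 (r = (-43 - 64)*(-⅔*7*(11 + 7)) = -(-214)*7*18/3 = -107*(-84) = 8988)
-26426 + r = -26426 + 8988 = -17438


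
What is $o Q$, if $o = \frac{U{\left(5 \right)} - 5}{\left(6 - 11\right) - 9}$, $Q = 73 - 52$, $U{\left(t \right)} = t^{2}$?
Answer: $-30$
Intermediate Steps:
$Q = 21$ ($Q = 73 - 52 = 21$)
$o = - \frac{10}{7}$ ($o = \frac{5^{2} - 5}{\left(6 - 11\right) - 9} = \frac{25 - 5}{-5 - 9} = \frac{20}{-14} = 20 \left(- \frac{1}{14}\right) = - \frac{10}{7} \approx -1.4286$)
$o Q = \left(- \frac{10}{7}\right) 21 = -30$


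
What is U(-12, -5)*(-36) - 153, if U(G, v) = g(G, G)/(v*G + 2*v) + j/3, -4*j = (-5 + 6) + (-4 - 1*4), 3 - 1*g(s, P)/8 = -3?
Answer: -5214/25 ≈ -208.56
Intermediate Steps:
g(s, P) = 48 (g(s, P) = 24 - 8*(-3) = 24 + 24 = 48)
j = 7/4 (j = -((-5 + 6) + (-4 - 1*4))/4 = -(1 + (-4 - 4))/4 = -(1 - 8)/4 = -¼*(-7) = 7/4 ≈ 1.7500)
U(G, v) = 7/12 + 48/(2*v + G*v) (U(G, v) = 48/(v*G + 2*v) + (7/4)/3 = 48/(G*v + 2*v) + (7/4)*(⅓) = 48/(2*v + G*v) + 7/12 = 7/12 + 48/(2*v + G*v))
U(-12, -5)*(-36) - 153 = ((1/12)*(576 + 14*(-5) + 7*(-12)*(-5))/(-5*(2 - 12)))*(-36) - 153 = ((1/12)*(-⅕)*(576 - 70 + 420)/(-10))*(-36) - 153 = ((1/12)*(-⅕)*(-⅒)*926)*(-36) - 153 = (463/300)*(-36) - 153 = -1389/25 - 153 = -5214/25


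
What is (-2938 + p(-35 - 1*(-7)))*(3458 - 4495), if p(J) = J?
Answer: 3075742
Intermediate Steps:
(-2938 + p(-35 - 1*(-7)))*(3458 - 4495) = (-2938 + (-35 - 1*(-7)))*(3458 - 4495) = (-2938 + (-35 + 7))*(-1037) = (-2938 - 28)*(-1037) = -2966*(-1037) = 3075742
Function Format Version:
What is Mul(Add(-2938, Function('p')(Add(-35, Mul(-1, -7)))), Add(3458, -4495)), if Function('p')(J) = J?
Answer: 3075742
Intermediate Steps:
Mul(Add(-2938, Function('p')(Add(-35, Mul(-1, -7)))), Add(3458, -4495)) = Mul(Add(-2938, Add(-35, Mul(-1, -7))), Add(3458, -4495)) = Mul(Add(-2938, Add(-35, 7)), -1037) = Mul(Add(-2938, -28), -1037) = Mul(-2966, -1037) = 3075742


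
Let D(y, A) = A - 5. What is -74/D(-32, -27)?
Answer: 37/16 ≈ 2.3125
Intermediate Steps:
D(y, A) = -5 + A
-74/D(-32, -27) = -74/(-5 - 27) = -74/(-32) = -1/32*(-74) = 37/16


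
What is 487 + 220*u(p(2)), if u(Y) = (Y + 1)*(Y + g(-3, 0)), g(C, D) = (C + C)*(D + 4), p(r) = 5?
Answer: -24593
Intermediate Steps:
g(C, D) = 2*C*(4 + D) (g(C, D) = (2*C)*(4 + D) = 2*C*(4 + D))
u(Y) = (1 + Y)*(-24 + Y) (u(Y) = (Y + 1)*(Y + 2*(-3)*(4 + 0)) = (1 + Y)*(Y + 2*(-3)*4) = (1 + Y)*(Y - 24) = (1 + Y)*(-24 + Y))
487 + 220*u(p(2)) = 487 + 220*(-24 + 5**2 - 23*5) = 487 + 220*(-24 + 25 - 115) = 487 + 220*(-114) = 487 - 25080 = -24593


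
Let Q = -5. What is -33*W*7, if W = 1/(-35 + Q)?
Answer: 231/40 ≈ 5.7750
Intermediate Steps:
W = -1/40 (W = 1/(-35 - 5) = 1/(-40) = -1/40 ≈ -0.025000)
-33*W*7 = -33*(-1/40)*7 = (33/40)*7 = 231/40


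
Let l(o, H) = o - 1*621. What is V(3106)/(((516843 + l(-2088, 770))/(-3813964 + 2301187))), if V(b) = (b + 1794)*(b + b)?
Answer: -7674519424600/85689 ≈ -8.9562e+7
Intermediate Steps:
l(o, H) = -621 + o (l(o, H) = o - 621 = -621 + o)
V(b) = 2*b*(1794 + b) (V(b) = (1794 + b)*(2*b) = 2*b*(1794 + b))
V(3106)/(((516843 + l(-2088, 770))/(-3813964 + 2301187))) = (2*3106*(1794 + 3106))/(((516843 + (-621 - 2088))/(-3813964 + 2301187))) = (2*3106*4900)/(((516843 - 2709)/(-1512777))) = 30438800/((514134*(-1/1512777))) = 30438800/(-171378/504259) = 30438800*(-504259/171378) = -7674519424600/85689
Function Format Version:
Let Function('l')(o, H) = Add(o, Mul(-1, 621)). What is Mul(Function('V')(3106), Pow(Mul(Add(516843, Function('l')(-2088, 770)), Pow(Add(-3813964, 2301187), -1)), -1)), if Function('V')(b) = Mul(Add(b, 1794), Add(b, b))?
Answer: Rational(-7674519424600, 85689) ≈ -8.9562e+7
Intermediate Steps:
Function('l')(o, H) = Add(-621, o) (Function('l')(o, H) = Add(o, -621) = Add(-621, o))
Function('V')(b) = Mul(2, b, Add(1794, b)) (Function('V')(b) = Mul(Add(1794, b), Mul(2, b)) = Mul(2, b, Add(1794, b)))
Mul(Function('V')(3106), Pow(Mul(Add(516843, Function('l')(-2088, 770)), Pow(Add(-3813964, 2301187), -1)), -1)) = Mul(Mul(2, 3106, Add(1794, 3106)), Pow(Mul(Add(516843, Add(-621, -2088)), Pow(Add(-3813964, 2301187), -1)), -1)) = Mul(Mul(2, 3106, 4900), Pow(Mul(Add(516843, -2709), Pow(-1512777, -1)), -1)) = Mul(30438800, Pow(Mul(514134, Rational(-1, 1512777)), -1)) = Mul(30438800, Pow(Rational(-171378, 504259), -1)) = Mul(30438800, Rational(-504259, 171378)) = Rational(-7674519424600, 85689)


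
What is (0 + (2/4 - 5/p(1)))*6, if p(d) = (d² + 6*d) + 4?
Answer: 3/11 ≈ 0.27273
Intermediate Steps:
p(d) = 4 + d² + 6*d
(0 + (2/4 - 5/p(1)))*6 = (0 + (2/4 - 5/(4 + 1² + 6*1)))*6 = (0 + (2*(¼) - 5/(4 + 1 + 6)))*6 = (0 + (½ - 5/11))*6 = (0 + 1/22)*6 = (1/22)*6 = 3/11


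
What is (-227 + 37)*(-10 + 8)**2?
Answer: -760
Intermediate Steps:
(-227 + 37)*(-10 + 8)**2 = -190*(-2)**2 = -190*4 = -760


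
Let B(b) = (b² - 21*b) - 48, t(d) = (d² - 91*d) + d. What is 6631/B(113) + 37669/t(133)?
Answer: 427721501/59180212 ≈ 7.2274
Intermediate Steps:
t(d) = d² - 90*d
B(b) = -48 + b² - 21*b
6631/B(113) + 37669/t(133) = 6631/(-48 + 113² - 21*113) + 37669/((133*(-90 + 133))) = 6631/(-48 + 12769 - 2373) + 37669/((133*43)) = 6631/10348 + 37669/5719 = 427721501/59180212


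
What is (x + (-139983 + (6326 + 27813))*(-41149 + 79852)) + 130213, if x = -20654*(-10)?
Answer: -4096143579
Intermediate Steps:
x = 206540
(x + (-139983 + (6326 + 27813))*(-41149 + 79852)) + 130213 = (206540 + (-139983 + (6326 + 27813))*(-41149 + 79852)) + 130213 = (206540 + (-139983 + 34139)*38703) + 130213 = (206540 - 105844*38703) + 130213 = (206540 - 4096480332) + 130213 = -4096273792 + 130213 = -4096143579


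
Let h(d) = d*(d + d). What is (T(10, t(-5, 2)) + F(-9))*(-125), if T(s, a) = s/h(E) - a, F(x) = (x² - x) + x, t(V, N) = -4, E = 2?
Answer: -43125/4 ≈ -10781.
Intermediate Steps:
h(d) = 2*d² (h(d) = d*(2*d) = 2*d²)
F(x) = x²
T(s, a) = -a + s/8 (T(s, a) = s/((2*2²)) - a = s/((2*4)) - a = s/8 - a = -a + s/8)
(T(10, t(-5, 2)) + F(-9))*(-125) = ((-1*(-4) + (⅛)*10) + (-9)²)*(-125) = ((4 + 5/4) + 81)*(-125) = (21/4 + 81)*(-125) = (345/4)*(-125) = -43125/4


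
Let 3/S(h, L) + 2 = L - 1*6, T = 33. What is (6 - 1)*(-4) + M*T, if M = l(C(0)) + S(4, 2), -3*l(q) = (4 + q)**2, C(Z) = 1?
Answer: -623/2 ≈ -311.50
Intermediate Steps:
S(h, L) = 3/(-8 + L) (S(h, L) = 3/(-2 + (L - 1*6)) = 3/(-2 + (L - 6)) = 3/(-2 + (-6 + L)) = 3/(-8 + L))
l(q) = -(4 + q)**2/3
M = -53/6 (M = -(4 + 1)**2/3 + 3/(-8 + 2) = -1/3*5**2 + 3/(-6) = -1/3*25 + 3*(-1/6) = -25/3 - 1/2 = -53/6 ≈ -8.8333)
(6 - 1)*(-4) + M*T = (6 - 1)*(-4) - 53/6*33 = 5*(-4) - 583/2 = -20 - 583/2 = -623/2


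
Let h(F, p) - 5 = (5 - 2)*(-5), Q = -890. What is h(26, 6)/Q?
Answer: 1/89 ≈ 0.011236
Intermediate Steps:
h(F, p) = -10 (h(F, p) = 5 + (5 - 2)*(-5) = 5 + 3*(-5) = 5 - 15 = -10)
h(26, 6)/Q = -10/(-890) = -10*(-1/890) = 1/89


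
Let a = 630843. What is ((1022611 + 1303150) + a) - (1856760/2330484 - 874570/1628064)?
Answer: 467411592275605531/158090712624 ≈ 2.9566e+6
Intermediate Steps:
((1022611 + 1303150) + a) - (1856760/2330484 - 874570/1628064) = ((1022611 + 1303150) + 630843) - (1856760/2330484 - 874570/1628064) = (2325761 + 630843) - (1856760*(1/2330484) - 874570*1/1628064) = 2956604 - (154730/194207 - 437285/814032) = 2956604 - 1*41031363365/158090712624 = 2956604 - 41031363365/158090712624 = 467411592275605531/158090712624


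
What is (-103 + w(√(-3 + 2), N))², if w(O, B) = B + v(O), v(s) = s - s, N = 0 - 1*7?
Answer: 12100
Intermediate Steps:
N = -7 (N = 0 - 7 = -7)
v(s) = 0
w(O, B) = B (w(O, B) = B + 0 = B)
(-103 + w(√(-3 + 2), N))² = (-103 - 7)² = (-110)² = 12100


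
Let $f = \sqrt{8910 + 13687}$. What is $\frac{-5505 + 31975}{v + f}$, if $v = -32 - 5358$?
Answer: $- \frac{142673300}{29029503} - \frac{26470 \sqrt{22597}}{29029503} \approx -5.0518$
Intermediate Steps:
$f = \sqrt{22597} \approx 150.32$
$v = -5390$ ($v = -32 - 5358 = -5390$)
$\frac{-5505 + 31975}{v + f} = \frac{-5505 + 31975}{-5390 + \sqrt{22597}} = \frac{26470}{-5390 + \sqrt{22597}}$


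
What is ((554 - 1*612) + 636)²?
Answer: 334084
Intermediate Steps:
((554 - 1*612) + 636)² = ((554 - 612) + 636)² = (-58 + 636)² = 578² = 334084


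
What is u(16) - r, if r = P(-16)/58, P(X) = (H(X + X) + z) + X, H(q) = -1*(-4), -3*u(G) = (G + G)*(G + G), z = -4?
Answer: -29672/87 ≈ -341.06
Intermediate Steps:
u(G) = -4*G²/3 (u(G) = -(G + G)*(G + G)/3 = -2*G*2*G/3 = -4*G²/3)
H(q) = 4
P(X) = X (P(X) = (4 - 4) + X = 0 + X = X)
r = -8/29 (r = -16/58 = -16*1/58 = -8/29 ≈ -0.27586)
u(16) - r = -4/3*16² - 1*(-8/29) = -4/3*256 + 8/29 = -1024/3 + 8/29 = -29672/87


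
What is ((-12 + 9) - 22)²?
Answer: 625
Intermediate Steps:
((-12 + 9) - 22)² = (-3 - 22)² = (-25)² = 625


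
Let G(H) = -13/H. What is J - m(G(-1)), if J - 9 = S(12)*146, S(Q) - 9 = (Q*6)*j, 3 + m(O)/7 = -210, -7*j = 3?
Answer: -11838/7 ≈ -1691.1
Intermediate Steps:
j = -3/7 (j = -⅐*3 = -3/7 ≈ -0.42857)
m(O) = -1491 (m(O) = -21 + 7*(-210) = -21 - 1470 = -1491)
S(Q) = 9 - 18*Q/7 (S(Q) = 9 + (Q*6)*(-3/7) = 9 + (6*Q)*(-3/7) = 9 - 18*Q/7)
J = -22275/7 (J = 9 + (9 - 18/7*12)*146 = 9 + (9 - 216/7)*146 = 9 - 153/7*146 = 9 - 22338/7 = -22275/7 ≈ -3182.1)
J - m(G(-1)) = -22275/7 - 1*(-1491) = -22275/7 + 1491 = -11838/7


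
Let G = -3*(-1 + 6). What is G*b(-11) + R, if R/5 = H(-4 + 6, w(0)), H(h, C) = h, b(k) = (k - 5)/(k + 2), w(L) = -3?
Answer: -50/3 ≈ -16.667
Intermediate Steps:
b(k) = (-5 + k)/(2 + k)
R = 10 (R = 5*(-4 + 6) = 5*2 = 10)
G = -15 (G = -3*5 = -15)
G*b(-11) + R = -15*(-5 - 11)/(2 - 11) + 10 = -15*(-16)/(-9) + 10 = -(-5)*(-16)/3 + 10 = -15*16/9 + 10 = -80/3 + 10 = -50/3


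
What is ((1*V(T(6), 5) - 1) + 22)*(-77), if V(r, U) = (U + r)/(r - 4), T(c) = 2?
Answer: -2695/2 ≈ -1347.5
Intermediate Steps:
V(r, U) = (U + r)/(-4 + r)
((1*V(T(6), 5) - 1) + 22)*(-77) = ((1*((5 + 2)/(-4 + 2)) - 1) + 22)*(-77) = ((1*(7/(-2)) - 1) + 22)*(-77) = ((1*(-½*7) - 1) + 22)*(-77) = ((1*(-7/2) - 1) + 22)*(-77) = ((-7/2 - 1) + 22)*(-77) = (-9/2 + 22)*(-77) = (35/2)*(-77) = -2695/2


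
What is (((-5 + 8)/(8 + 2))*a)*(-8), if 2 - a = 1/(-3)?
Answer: -28/5 ≈ -5.6000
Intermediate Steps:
a = 7/3 (a = 2 - 1/(-3) = 2 - 1*(-⅓) = 2 + ⅓ = 7/3 ≈ 2.3333)
(((-5 + 8)/(8 + 2))*a)*(-8) = (((-5 + 8)/(8 + 2))*(7/3))*(-8) = ((3/10)*(7/3))*(-8) = (7/10)*(-8) = -28/5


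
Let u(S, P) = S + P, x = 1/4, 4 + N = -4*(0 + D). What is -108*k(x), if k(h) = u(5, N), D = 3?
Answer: 1188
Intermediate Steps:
N = -16 (N = -4 - 4*(0 + 3) = -4 - 4*3 = -4 - 12 = -16)
x = ¼ ≈ 0.25000
u(S, P) = P + S
k(h) = -11 (k(h) = -16 + 5 = -11)
-108*k(x) = -108*(-11) = 1188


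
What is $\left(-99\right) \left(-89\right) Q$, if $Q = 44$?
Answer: $387684$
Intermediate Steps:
$\left(-99\right) \left(-89\right) Q = \left(-99\right) \left(-89\right) 44 = 8811 \cdot 44 = 387684$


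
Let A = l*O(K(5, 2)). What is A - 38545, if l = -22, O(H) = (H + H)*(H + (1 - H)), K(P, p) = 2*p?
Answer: -38721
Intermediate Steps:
O(H) = 2*H (O(H) = (2*H)*1 = 2*H)
A = -176 (A = -44*2*2 = -44*4 = -22*8 = -176)
A - 38545 = -176 - 38545 = -38721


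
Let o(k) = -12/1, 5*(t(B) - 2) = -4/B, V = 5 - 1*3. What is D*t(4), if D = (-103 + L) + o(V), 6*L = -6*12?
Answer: -1143/5 ≈ -228.60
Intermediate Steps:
V = 2 (V = 5 - 3 = 2)
t(B) = 2 - 4/(5*B) (t(B) = 2 + (-4/B)/5 = 2 - 4/(5*B))
o(k) = -12 (o(k) = -12*1 = -12)
L = -12 (L = (-6*12)/6 = (⅙)*(-72) = -12)
D = -127 (D = (-103 - 12) - 12 = -115 - 12 = -127)
D*t(4) = -127*(2 - ⅘/4) = -127*(2 - ⅘*¼) = -127*(2 - ⅕) = -127*9/5 = -1143/5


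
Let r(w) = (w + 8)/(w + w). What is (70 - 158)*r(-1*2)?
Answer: 132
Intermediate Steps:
r(w) = (8 + w)/(2*w) (r(w) = (8 + w)/((2*w)) = (8 + w)*(1/(2*w)) = (8 + w)/(2*w))
(70 - 158)*r(-1*2) = (70 - 158)*((8 - 1*2)/(2*((-1*2)))) = -44*(8 - 2)/(-2) = -44*(-1)*6/2 = -88*(-3/2) = 132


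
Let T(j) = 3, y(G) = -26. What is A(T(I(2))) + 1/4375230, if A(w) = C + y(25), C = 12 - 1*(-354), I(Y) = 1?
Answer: 1487578201/4375230 ≈ 340.00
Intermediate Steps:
C = 366 (C = 12 + 354 = 366)
A(w) = 340 (A(w) = 366 - 26 = 340)
A(T(I(2))) + 1/4375230 = 340 + 1/4375230 = 1487578201/4375230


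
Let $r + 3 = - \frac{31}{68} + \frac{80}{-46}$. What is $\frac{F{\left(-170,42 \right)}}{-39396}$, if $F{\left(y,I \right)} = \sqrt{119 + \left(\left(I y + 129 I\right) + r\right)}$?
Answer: $- \frac{i \sqrt{983449847}}{30807672} \approx - 0.0010179 i$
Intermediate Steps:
$r = - \frac{8125}{1564}$ ($r = -3 + \left(- \frac{31}{68} + \frac{80}{-46}\right) = -3 + \left(\left(-31\right) \frac{1}{68} + 80 \left(- \frac{1}{46}\right)\right) = -3 - \frac{3433}{1564} = - \frac{8125}{1564} \approx -5.195$)
$F{\left(y,I \right)} = \sqrt{\frac{177991}{1564} + 129 I + I y}$ ($F{\left(y,I \right)} = \sqrt{119 - \left(\frac{8125}{1564} - 129 I - I y\right)} = \sqrt{119 + \left(- \frac{8125}{1564} + 129 I + I y\right)} = \sqrt{\frac{177991}{1564} + 129 I + I y}$)
$\frac{F{\left(-170,42 \right)}}{-39396} = \frac{\frac{1}{782} \sqrt{69594481 + 78886596 \cdot 42 + 611524 \cdot 42 \left(-170\right)}}{-39396} = \frac{\sqrt{69594481 + 3313237032 - 4366281360}}{782} \left(- \frac{1}{39396}\right) = \frac{\sqrt{-983449847}}{782} \left(- \frac{1}{39396}\right) = \frac{i \sqrt{983449847}}{782} \left(- \frac{1}{39396}\right) = - \frac{i \sqrt{983449847}}{30807672}$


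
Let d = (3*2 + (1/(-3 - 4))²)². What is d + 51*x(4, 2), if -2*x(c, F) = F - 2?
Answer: 87025/2401 ≈ 36.245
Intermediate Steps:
x(c, F) = 1 - F/2 (x(c, F) = -(F - 2)/2 = -(-2 + F)/2 = 1 - F/2)
d = 87025/2401 (d = (6 + (1/(-7))²)² = (6 + (-⅐)²)² = (6 + 1/49)² = (295/49)² = 87025/2401 ≈ 36.245)
d + 51*x(4, 2) = 87025/2401 + 51*(1 - ½*2) = 87025/2401 + 51*(1 - 1) = 87025/2401 + 51*0 = 87025/2401 + 0 = 87025/2401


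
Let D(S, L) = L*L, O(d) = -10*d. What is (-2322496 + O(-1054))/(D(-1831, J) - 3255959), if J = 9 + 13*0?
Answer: 1155978/1627939 ≈ 0.71009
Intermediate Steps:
J = 9 (J = 9 + 0 = 9)
D(S, L) = L**2
(-2322496 + O(-1054))/(D(-1831, J) - 3255959) = (-2322496 - 10*(-1054))/(9**2 - 3255959) = (-2322496 + 10540)/(81 - 3255959) = -2311956/(-3255878) = -2311956*(-1/3255878) = 1155978/1627939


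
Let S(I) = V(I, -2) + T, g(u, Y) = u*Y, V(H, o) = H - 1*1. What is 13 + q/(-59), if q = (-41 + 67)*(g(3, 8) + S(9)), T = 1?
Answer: -91/59 ≈ -1.5424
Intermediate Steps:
V(H, o) = -1 + H (V(H, o) = H - 1 = -1 + H)
g(u, Y) = Y*u
S(I) = I (S(I) = (-1 + I) + 1 = I)
q = 858 (q = (-41 + 67)*(8*3 + 9) = 26*(24 + 9) = 26*33 = 858)
13 + q/(-59) = 13 + 858/(-59) = 13 - 1/59*858 = 13 - 858/59 = -91/59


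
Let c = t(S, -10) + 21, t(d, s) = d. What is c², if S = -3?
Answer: 324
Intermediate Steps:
c = 18 (c = -3 + 21 = 18)
c² = 18² = 324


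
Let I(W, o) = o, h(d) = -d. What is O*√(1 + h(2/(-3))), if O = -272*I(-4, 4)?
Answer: -1088*√15/3 ≈ -1404.6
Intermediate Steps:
O = -1088 (O = -272*4 = -1088)
O*√(1 + h(2/(-3))) = -1088*√(1 - 2/(-3)) = -1088*√(1 - 2*(-1)/3) = -1088*√(1 - 1*(-⅔)) = -1088*√(1 + ⅔) = -1088*√15/3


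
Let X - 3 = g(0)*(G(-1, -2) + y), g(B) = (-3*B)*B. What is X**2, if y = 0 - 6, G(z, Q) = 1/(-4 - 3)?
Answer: 9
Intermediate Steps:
G(z, Q) = -1/7 (G(z, Q) = 1/(-7) = -1/7)
y = -6
g(B) = -3*B**2
X = 3 (X = 3 + (-3*0**2)*(-1/7 - 6) = 3 - 3*0*(-43/7) = 3 + 0*(-43/7) = 3 + 0 = 3)
X**2 = 3**2 = 9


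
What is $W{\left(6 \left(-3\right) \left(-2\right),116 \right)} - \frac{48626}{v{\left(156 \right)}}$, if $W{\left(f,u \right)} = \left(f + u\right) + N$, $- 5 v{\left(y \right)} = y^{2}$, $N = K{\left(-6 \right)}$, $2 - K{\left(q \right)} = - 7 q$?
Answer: $\frac{1484381}{12168} \approx 121.99$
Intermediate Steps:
$K{\left(q \right)} = 2 + 7 q$ ($K{\left(q \right)} = 2 - - 7 q = 2 + 7 q$)
$N = -40$ ($N = 2 + 7 \left(-6\right) = 2 - 42 = -40$)
$v{\left(y \right)} = - \frac{y^{2}}{5}$
$W{\left(f,u \right)} = -40 + f + u$ ($W{\left(f,u \right)} = \left(f + u\right) - 40 = -40 + f + u$)
$W{\left(6 \left(-3\right) \left(-2\right),116 \right)} - \frac{48626}{v{\left(156 \right)}} = \left(-40 + 6 \left(-3\right) \left(-2\right) + 116\right) - \frac{48626}{\left(- \frac{1}{5}\right) 156^{2}} = \left(-40 - -36 + 116\right) - \frac{48626}{\left(- \frac{1}{5}\right) 24336} = \left(-40 + 36 + 116\right) - \frac{48626}{- \frac{24336}{5}} = 112 - - \frac{121565}{12168} = 112 + \frac{121565}{12168} = \frac{1484381}{12168}$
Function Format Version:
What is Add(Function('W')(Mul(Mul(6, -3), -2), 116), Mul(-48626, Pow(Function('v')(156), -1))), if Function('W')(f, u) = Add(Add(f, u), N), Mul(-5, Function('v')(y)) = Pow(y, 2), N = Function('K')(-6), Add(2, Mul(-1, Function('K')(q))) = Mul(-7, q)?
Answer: Rational(1484381, 12168) ≈ 121.99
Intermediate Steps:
Function('K')(q) = Add(2, Mul(7, q)) (Function('K')(q) = Add(2, Mul(-1, Mul(-7, q))) = Add(2, Mul(7, q)))
N = -40 (N = Add(2, Mul(7, -6)) = Add(2, -42) = -40)
Function('v')(y) = Mul(Rational(-1, 5), Pow(y, 2))
Function('W')(f, u) = Add(-40, f, u) (Function('W')(f, u) = Add(Add(f, u), -40) = Add(-40, f, u))
Add(Function('W')(Mul(Mul(6, -3), -2), 116), Mul(-48626, Pow(Function('v')(156), -1))) = Add(Add(-40, Mul(Mul(6, -3), -2), 116), Mul(-48626, Pow(Mul(Rational(-1, 5), Pow(156, 2)), -1))) = Add(Add(-40, Mul(-18, -2), 116), Mul(-48626, Pow(Mul(Rational(-1, 5), 24336), -1))) = Add(Add(-40, 36, 116), Mul(-48626, Pow(Rational(-24336, 5), -1))) = Add(112, Mul(-48626, Rational(-5, 24336))) = Add(112, Rational(121565, 12168)) = Rational(1484381, 12168)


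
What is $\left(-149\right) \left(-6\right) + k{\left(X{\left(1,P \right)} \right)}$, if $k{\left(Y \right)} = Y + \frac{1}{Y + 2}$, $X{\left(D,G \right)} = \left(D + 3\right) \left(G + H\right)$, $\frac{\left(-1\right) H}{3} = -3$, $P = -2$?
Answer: $\frac{27661}{30} \approx 922.03$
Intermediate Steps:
$H = 9$ ($H = \left(-3\right) \left(-3\right) = 9$)
$X{\left(D,G \right)} = \left(3 + D\right) \left(9 + G\right)$ ($X{\left(D,G \right)} = \left(D + 3\right) \left(G + 9\right) = \left(3 + D\right) \left(9 + G\right)$)
$k{\left(Y \right)} = Y + \frac{1}{2 + Y}$
$\left(-149\right) \left(-6\right) + k{\left(X{\left(1,P \right)} \right)} = \left(-149\right) \left(-6\right) + \frac{1 + \left(27 + 3 \left(-2\right) + 9 \cdot 1 + 1 \left(-2\right)\right)^{2} + 2 \left(27 + 3 \left(-2\right) + 9 \cdot 1 + 1 \left(-2\right)\right)}{2 + \left(27 + 3 \left(-2\right) + 9 \cdot 1 + 1 \left(-2\right)\right)} = 894 + \frac{1 + \left(27 - 6 + 9 - 2\right)^{2} + 2 \left(27 - 6 + 9 - 2\right)}{2 + \left(27 - 6 + 9 - 2\right)} = 894 + \frac{1 + 28^{2} + 2 \cdot 28}{2 + 28} = 894 + \frac{1 + 784 + 56}{30} = 894 + \frac{1}{30} \cdot 841 = 894 + \frac{841}{30} = \frac{27661}{30}$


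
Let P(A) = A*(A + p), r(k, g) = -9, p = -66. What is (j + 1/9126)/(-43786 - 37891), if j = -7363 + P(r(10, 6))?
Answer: 61034687/745384302 ≈ 0.081884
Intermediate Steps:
P(A) = A*(-66 + A) (P(A) = A*(A - 66) = A*(-66 + A))
j = -6688 (j = -7363 - 9*(-66 - 9) = -7363 - 9*(-75) = -7363 + 675 = -6688)
(j + 1/9126)/(-43786 - 37891) = (-6688 + 1/9126)/(-43786 - 37891) = (-6688 + 1/9126)/(-81677) = -61034687/9126*(-1/81677) = 61034687/745384302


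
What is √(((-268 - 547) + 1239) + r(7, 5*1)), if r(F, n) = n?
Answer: √429 ≈ 20.712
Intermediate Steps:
√(((-268 - 547) + 1239) + r(7, 5*1)) = √(((-268 - 547) + 1239) + 5*1) = √((-815 + 1239) + 5) = √(424 + 5) = √429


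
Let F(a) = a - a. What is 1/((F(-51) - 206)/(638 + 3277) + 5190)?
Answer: 3915/20318644 ≈ 0.00019268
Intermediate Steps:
F(a) = 0
1/((F(-51) - 206)/(638 + 3277) + 5190) = 1/((0 - 206)/(638 + 3277) + 5190) = 1/(-206/3915 + 5190) = 1/(20318644/3915) = 3915/20318644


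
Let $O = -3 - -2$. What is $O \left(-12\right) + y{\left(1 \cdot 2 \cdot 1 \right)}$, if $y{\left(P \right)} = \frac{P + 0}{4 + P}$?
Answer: $\frac{37}{3} \approx 12.333$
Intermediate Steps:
$O = -1$ ($O = -3 + 2 = -1$)
$y{\left(P \right)} = \frac{P}{4 + P}$
$O \left(-12\right) + y{\left(1 \cdot 2 \cdot 1 \right)} = \left(-1\right) \left(-12\right) + \frac{1 \cdot 2 \cdot 1}{4 + 1 \cdot 2 \cdot 1} = 12 + \frac{2 \cdot 1}{4 + 2 \cdot 1} = 12 + \frac{2}{4 + 2} = 12 + \frac{2}{6} = 12 + 2 \cdot \frac{1}{6} = 12 + \frac{1}{3} = \frac{37}{3}$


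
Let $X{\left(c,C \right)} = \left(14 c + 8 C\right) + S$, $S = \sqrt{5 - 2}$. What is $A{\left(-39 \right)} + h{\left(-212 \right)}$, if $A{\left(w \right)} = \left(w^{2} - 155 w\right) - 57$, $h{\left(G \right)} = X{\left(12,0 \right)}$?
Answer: $7677 + \sqrt{3} \approx 7678.7$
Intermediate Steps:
$S = \sqrt{3} \approx 1.732$
$X{\left(c,C \right)} = \sqrt{3} + 8 C + 14 c$ ($X{\left(c,C \right)} = \left(14 c + 8 C\right) + \sqrt{3} = \left(8 C + 14 c\right) + \sqrt{3} = \sqrt{3} + 8 C + 14 c$)
$h{\left(G \right)} = 168 + \sqrt{3}$ ($h{\left(G \right)} = \sqrt{3} + 8 \cdot 0 + 14 \cdot 12 = \sqrt{3} + 0 + 168 = 168 + \sqrt{3}$)
$A{\left(w \right)} = -57 + w^{2} - 155 w$
$A{\left(-39 \right)} + h{\left(-212 \right)} = \left(-57 + \left(-39\right)^{2} - -6045\right) + \left(168 + \sqrt{3}\right) = \left(-57 + 1521 + 6045\right) + \left(168 + \sqrt{3}\right) = 7509 + \left(168 + \sqrt{3}\right) = 7677 + \sqrt{3}$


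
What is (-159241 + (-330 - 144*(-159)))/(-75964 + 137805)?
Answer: -1925/871 ≈ -2.2101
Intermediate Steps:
(-159241 + (-330 - 144*(-159)))/(-75964 + 137805) = (-159241 + (-330 + 22896))/61841 = (-159241 + 22566)*(1/61841) = -136675*1/61841 = -1925/871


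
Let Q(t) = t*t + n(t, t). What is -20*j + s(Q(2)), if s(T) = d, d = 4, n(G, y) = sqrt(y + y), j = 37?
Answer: -736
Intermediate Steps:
n(G, y) = sqrt(2)*sqrt(y) (n(G, y) = sqrt(2*y) = sqrt(2)*sqrt(y))
Q(t) = t**2 + sqrt(2)*sqrt(t) (Q(t) = t*t + sqrt(2)*sqrt(t) = t**2 + sqrt(2)*sqrt(t))
s(T) = 4
-20*j + s(Q(2)) = -20*37 + 4 = -740 + 4 = -736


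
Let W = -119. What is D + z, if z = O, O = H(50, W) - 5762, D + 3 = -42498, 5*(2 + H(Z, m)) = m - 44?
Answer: -241488/5 ≈ -48298.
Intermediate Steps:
H(Z, m) = -54/5 + m/5 (H(Z, m) = -2 + (m - 44)/5 = -2 + (-44 + m)/5 = -2 + (-44/5 + m/5) = -54/5 + m/5)
D = -42501 (D = -3 - 42498 = -42501)
O = -28983/5 (O = (-54/5 + (⅕)*(-119)) - 5762 = (-54/5 - 119/5) - 5762 = -173/5 - 5762 = -28983/5 ≈ -5796.6)
z = -28983/5 ≈ -5796.6
D + z = -42501 - 28983/5 = -241488/5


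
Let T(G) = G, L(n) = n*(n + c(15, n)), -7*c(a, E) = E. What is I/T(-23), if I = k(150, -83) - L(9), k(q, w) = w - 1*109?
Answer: 1830/161 ≈ 11.366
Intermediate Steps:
c(a, E) = -E/7
k(q, w) = -109 + w (k(q, w) = w - 109 = -109 + w)
L(n) = 6*n**2/7 (L(n) = n*(n - n/7) = n*(6*n/7) = 6*n**2/7)
I = -1830/7 (I = (-109 - 83) - 6*9**2/7 = -192 - 6*81/7 = -192 - 1*486/7 = -192 - 486/7 = -1830/7 ≈ -261.43)
I/T(-23) = -1830/7/(-23) = -1830/7*(-1/23) = 1830/161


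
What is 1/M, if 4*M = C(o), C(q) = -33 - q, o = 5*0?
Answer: -4/33 ≈ -0.12121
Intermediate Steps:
o = 0
M = -33/4 (M = (-33 - 1*0)/4 = (-33 + 0)/4 = (¼)*(-33) = -33/4 ≈ -8.2500)
1/M = 1/(-33/4) = -4/33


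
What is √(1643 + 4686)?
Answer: √6329 ≈ 79.555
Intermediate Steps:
√(1643 + 4686) = √6329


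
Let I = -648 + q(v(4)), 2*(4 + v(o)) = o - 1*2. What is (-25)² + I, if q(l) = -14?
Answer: -37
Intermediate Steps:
v(o) = -5 + o/2 (v(o) = -4 + (o - 1*2)/2 = -4 + (o - 2)/2 = -4 + (-2 + o)/2 = -4 + (-1 + o/2) = -5 + o/2)
I = -662 (I = -648 - 14 = -662)
(-25)² + I = (-25)² - 662 = 625 - 662 = -37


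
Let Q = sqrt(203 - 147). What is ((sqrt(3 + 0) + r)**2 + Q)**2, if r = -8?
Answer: ((8 - sqrt(3))**2 + 2*sqrt(14))**2 ≈ 2187.5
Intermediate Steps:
Q = 2*sqrt(14) (Q = sqrt(56) = 2*sqrt(14) ≈ 7.4833)
((sqrt(3 + 0) + r)**2 + Q)**2 = ((sqrt(3 + 0) - 8)**2 + 2*sqrt(14))**2 = ((sqrt(3) - 8)**2 + 2*sqrt(14))**2 = ((-8 + sqrt(3))**2 + 2*sqrt(14))**2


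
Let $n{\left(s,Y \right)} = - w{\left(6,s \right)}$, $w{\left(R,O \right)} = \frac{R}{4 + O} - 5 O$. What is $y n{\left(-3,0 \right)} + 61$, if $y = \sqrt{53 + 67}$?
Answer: $61 - 42 \sqrt{30} \approx -169.04$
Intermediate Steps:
$y = 2 \sqrt{30}$ ($y = \sqrt{120} = 2 \sqrt{30} \approx 10.954$)
$w{\left(R,O \right)} = - 5 O + \frac{R}{4 + O}$ ($w{\left(R,O \right)} = \frac{R}{4 + O} - 5 O = - 5 O + \frac{R}{4 + O}$)
$n{\left(s,Y \right)} = - \frac{6 - 20 s - 5 s^{2}}{4 + s}$
$y n{\left(-3,0 \right)} + 61 = 2 \sqrt{30} \frac{-6 + 5 \left(-3\right)^{2} + 20 \left(-3\right)}{4 - 3} + 61 = 2 \sqrt{30} \frac{-6 + 5 \cdot 9 - 60}{1} + 61 = 2 \sqrt{30} \cdot 1 \left(-6 + 45 - 60\right) + 61 = 2 \sqrt{30} \cdot 1 \left(-21\right) + 61 = 2 \sqrt{30} \left(-21\right) + 61 = - 42 \sqrt{30} + 61 = 61 - 42 \sqrt{30}$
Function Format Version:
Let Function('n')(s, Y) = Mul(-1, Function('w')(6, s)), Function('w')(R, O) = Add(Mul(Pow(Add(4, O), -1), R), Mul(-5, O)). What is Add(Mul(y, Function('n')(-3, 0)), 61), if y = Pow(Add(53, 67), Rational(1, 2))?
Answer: Add(61, Mul(-42, Pow(30, Rational(1, 2)))) ≈ -169.04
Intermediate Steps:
y = Mul(2, Pow(30, Rational(1, 2))) (y = Pow(120, Rational(1, 2)) = Mul(2, Pow(30, Rational(1, 2))) ≈ 10.954)
Function('w')(R, O) = Add(Mul(-5, O), Mul(R, Pow(Add(4, O), -1))) (Function('w')(R, O) = Add(Mul(R, Pow(Add(4, O), -1)), Mul(-5, O)) = Add(Mul(-5, O), Mul(R, Pow(Add(4, O), -1))))
Function('n')(s, Y) = Mul(-1, Pow(Add(4, s), -1), Add(6, Mul(-20, s), Mul(-5, Pow(s, 2)))) (Function('n')(s, Y) = Mul(-1, Mul(Pow(Add(4, s), -1), Add(6, Mul(-20, s), Mul(-5, Pow(s, 2))))) = Mul(-1, Pow(Add(4, s), -1), Add(6, Mul(-20, s), Mul(-5, Pow(s, 2)))))
Add(Mul(y, Function('n')(-3, 0)), 61) = Add(Mul(Mul(2, Pow(30, Rational(1, 2))), Mul(Pow(Add(4, -3), -1), Add(-6, Mul(5, Pow(-3, 2)), Mul(20, -3)))), 61) = Add(Mul(Mul(2, Pow(30, Rational(1, 2))), Mul(Pow(1, -1), Add(-6, Mul(5, 9), -60))), 61) = Add(Mul(Mul(2, Pow(30, Rational(1, 2))), Mul(1, Add(-6, 45, -60))), 61) = Add(Mul(Mul(2, Pow(30, Rational(1, 2))), Mul(1, -21)), 61) = Add(Mul(Mul(2, Pow(30, Rational(1, 2))), -21), 61) = Add(Mul(-42, Pow(30, Rational(1, 2))), 61) = Add(61, Mul(-42, Pow(30, Rational(1, 2))))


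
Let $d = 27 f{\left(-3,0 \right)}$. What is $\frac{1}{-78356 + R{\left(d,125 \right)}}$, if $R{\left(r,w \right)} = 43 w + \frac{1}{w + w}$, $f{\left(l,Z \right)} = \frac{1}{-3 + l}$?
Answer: $- \frac{250}{18245249} \approx -1.3702 \cdot 10^{-5}$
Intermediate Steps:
$d = - \frac{9}{2}$ ($d = \frac{27}{-3 - 3} = \frac{27}{-6} = 27 \left(- \frac{1}{6}\right) = - \frac{9}{2} \approx -4.5$)
$R{\left(r,w \right)} = \frac{1}{2 w} + 43 w$ ($R{\left(r,w \right)} = 43 w + \frac{1}{2 w} = \frac{1}{2 w} + 43 w$)
$\frac{1}{-78356 + R{\left(d,125 \right)}} = \frac{1}{-78356 + \left(\frac{1}{2 \cdot 125} + 43 \cdot 125\right)} = \frac{1}{-78356 + \left(\frac{1}{2} \cdot \frac{1}{125} + 5375\right)} = \frac{1}{-78356 + \left(\frac{1}{250} + 5375\right)} = \frac{1}{-78356 + \frac{1343751}{250}} = \frac{1}{- \frac{18245249}{250}} = - \frac{250}{18245249}$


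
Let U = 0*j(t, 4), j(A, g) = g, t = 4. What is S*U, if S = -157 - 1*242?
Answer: 0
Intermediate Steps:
S = -399 (S = -157 - 242 = -399)
U = 0 (U = 0*4 = 0)
S*U = -399*0 = 0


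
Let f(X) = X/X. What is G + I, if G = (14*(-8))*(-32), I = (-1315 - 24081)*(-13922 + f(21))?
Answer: 353541300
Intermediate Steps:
f(X) = 1
I = 353537716 (I = (-1315 - 24081)*(-13922 + 1) = -25396*(-13921) = 353537716)
G = 3584 (G = -112*(-32) = 3584)
G + I = 3584 + 353537716 = 353541300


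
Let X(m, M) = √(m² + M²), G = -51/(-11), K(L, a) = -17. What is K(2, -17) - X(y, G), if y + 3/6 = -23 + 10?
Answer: -17 - 3*√10957/22 ≈ -31.274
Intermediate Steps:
y = -27/2 (y = -½ + (-23 + 10) = -½ - 13 = -27/2 ≈ -13.500)
G = 51/11 (G = -51*(-1/11) = 51/11 ≈ 4.6364)
X(m, M) = √(M² + m²)
K(2, -17) - X(y, G) = -17 - √((51/11)² + (-27/2)²) = -17 - √(2601/121 + 729/4) = -17 - √(98613/484) = -17 - 3*√10957/22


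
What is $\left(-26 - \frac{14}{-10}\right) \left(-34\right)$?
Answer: $\frac{4182}{5} \approx 836.4$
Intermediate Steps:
$\left(-26 - \frac{14}{-10}\right) \left(-34\right) = \left(-26 - 14 \left(- \frac{1}{10}\right)\right) \left(-34\right) = \left(-26 - - \frac{7}{5}\right) \left(-34\right) = \left(-26 + \frac{7}{5}\right) \left(-34\right) = \left(- \frac{123}{5}\right) \left(-34\right) = \frac{4182}{5}$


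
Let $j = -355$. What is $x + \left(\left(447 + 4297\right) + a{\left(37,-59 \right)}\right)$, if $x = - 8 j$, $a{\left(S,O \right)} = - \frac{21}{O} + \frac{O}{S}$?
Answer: $\frac{16553168}{2183} \approx 7582.8$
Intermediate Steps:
$x = 2840$ ($x = \left(-8\right) \left(-355\right) = 2840$)
$x + \left(\left(447 + 4297\right) + a{\left(37,-59 \right)}\right) = 2840 + \left(\left(447 + 4297\right) - \left(- \frac{21}{59} + \frac{59}{37}\right)\right) = 2840 + \left(4744 - \frac{2704}{2183}\right) = 2840 + \frac{10353448}{2183} = \frac{16553168}{2183}$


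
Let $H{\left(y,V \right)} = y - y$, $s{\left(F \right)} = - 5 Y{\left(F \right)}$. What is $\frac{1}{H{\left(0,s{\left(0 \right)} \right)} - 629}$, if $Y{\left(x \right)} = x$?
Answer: $- \frac{1}{629} \approx -0.0015898$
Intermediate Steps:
$s{\left(F \right)} = - 5 F$
$H{\left(y,V \right)} = 0$
$\frac{1}{H{\left(0,s{\left(0 \right)} \right)} - 629} = \frac{1}{0 - 629} = \frac{1}{-629} = - \frac{1}{629}$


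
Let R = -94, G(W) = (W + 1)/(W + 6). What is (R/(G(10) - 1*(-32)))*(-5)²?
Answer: -37600/523 ≈ -71.893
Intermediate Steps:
G(W) = (1 + W)/(6 + W)
(R/(G(10) - 1*(-32)))*(-5)² = -94/((1 + 10)/(6 + 10) - 1*(-32))*(-5)² = -94/(11/16 + 32)*25 = -94/523/16*25 = -94*16/523*25 = -1504/523*25 = -37600/523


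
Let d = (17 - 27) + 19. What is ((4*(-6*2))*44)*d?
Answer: -19008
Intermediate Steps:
d = 9 (d = -10 + 19 = 9)
((4*(-6*2))*44)*d = ((4*(-6*2))*44)*9 = ((4*(-12))*44)*9 = -48*44*9 = -2112*9 = -19008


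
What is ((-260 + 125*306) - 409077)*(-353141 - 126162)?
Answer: 177863112361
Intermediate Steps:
((-260 + 125*306) - 409077)*(-353141 - 126162) = ((-260 + 38250) - 409077)*(-479303) = (37990 - 409077)*(-479303) = -371087*(-479303) = 177863112361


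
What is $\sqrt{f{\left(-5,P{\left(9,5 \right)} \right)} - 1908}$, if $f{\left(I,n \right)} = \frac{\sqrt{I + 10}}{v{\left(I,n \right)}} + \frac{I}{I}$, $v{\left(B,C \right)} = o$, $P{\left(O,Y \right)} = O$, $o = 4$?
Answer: $\frac{\sqrt{-7628 + \sqrt{5}}}{2} \approx 43.663 i$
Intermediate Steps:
$v{\left(B,C \right)} = 4$
$f{\left(I,n \right)} = 1 + \frac{\sqrt{10 + I}}{4}$ ($f{\left(I,n \right)} = \frac{\sqrt{I + 10}}{4} + \frac{I}{I} = \sqrt{10 + I} \frac{1}{4} + 1 = \frac{\sqrt{10 + I}}{4} + 1 = 1 + \frac{\sqrt{10 + I}}{4}$)
$\sqrt{f{\left(-5,P{\left(9,5 \right)} \right)} - 1908} = \sqrt{\left(1 + \frac{\sqrt{10 - 5}}{4}\right) - 1908} = \sqrt{\left(1 + \frac{\sqrt{5}}{4}\right) - 1908} = \sqrt{-1907 + \frac{\sqrt{5}}{4}}$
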